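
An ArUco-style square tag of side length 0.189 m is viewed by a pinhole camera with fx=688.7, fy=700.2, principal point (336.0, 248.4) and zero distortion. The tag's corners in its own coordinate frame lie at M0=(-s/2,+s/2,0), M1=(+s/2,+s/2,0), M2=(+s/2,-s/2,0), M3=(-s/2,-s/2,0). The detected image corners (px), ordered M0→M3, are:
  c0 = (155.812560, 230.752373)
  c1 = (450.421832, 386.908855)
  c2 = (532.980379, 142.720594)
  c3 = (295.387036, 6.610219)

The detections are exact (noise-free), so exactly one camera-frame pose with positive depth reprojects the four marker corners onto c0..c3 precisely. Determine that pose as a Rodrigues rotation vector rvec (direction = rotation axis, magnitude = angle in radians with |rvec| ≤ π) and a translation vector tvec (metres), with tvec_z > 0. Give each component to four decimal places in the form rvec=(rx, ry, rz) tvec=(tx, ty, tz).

Intrinsics K: fx=688.7, fy=700.2, cx=336.0, cy=248.4
Marker side s = 0.189 m; corners in marker frame (Z=0):
  M0 = (-0.0945, +0.0945, 0)
  M1 = (+0.0945, +0.0945, 0)
  M2 = (+0.0945, -0.0945, 0)
  M3 = (-0.0945, -0.0945, 0)
Detected image corners:
  c0 = (155.812560, 230.752373) px
  c1 = (450.421832, 386.908855) px
  c2 = (532.980379, 142.720594) px
  c3 = (295.387036, 6.610219) px
Planar DLT: solve 8×8 A·h = b for H (H[2,2]=1):
  H  [+1465.41002 -961.13819 +366.69652]
  H  [+806.65459 +1038.76351 +181.53160]
  H  [+0.20194 -1.04939 +1.00000]
B = K⁻¹H; ‖b₁‖=2.307808, ‖b₂‖=2.307808; λ = 2/(‖b₁‖+‖b₂‖) = 0.433312, sign → tz>0 ⇒ λ=+0.433312
r₁ = λ·B[:,0] = (+0.87931,+0.46815,+0.08750); r₂ = λ·B[:,1] = (-0.38288,+0.80414,-0.45471)
r₃ = r₁×r₂ = (-0.28324,+0.36633,+0.88633); SVD([r₁ r₂ r₃]) → R = UVᵀ:
  R  [+0.87931 -0.38288 -0.28324]
  R  [+0.46815 +0.80414 +0.36633]
  R  [+0.08750 -0.45471 +0.88633]
t = (+0.01931, -0.04138, +0.43331) m
tr R = 2.569777; θ = arccos((tr R − 1)/2) = 0.668280 rad = 38.290°
axis k = ((R−Rᵀ)₃₂, (R−Rᵀ)₁₃, (R−Rᵀ)₂₁) / (2 sinθ) = (-0.662517, -0.299157, +0.686715)
rvec = θ·k = (-0.442747, -0.199920, +0.458918)

rvec=(-0.4427, -0.1999, 0.4589) tvec=(0.0193, -0.0414, 0.4333)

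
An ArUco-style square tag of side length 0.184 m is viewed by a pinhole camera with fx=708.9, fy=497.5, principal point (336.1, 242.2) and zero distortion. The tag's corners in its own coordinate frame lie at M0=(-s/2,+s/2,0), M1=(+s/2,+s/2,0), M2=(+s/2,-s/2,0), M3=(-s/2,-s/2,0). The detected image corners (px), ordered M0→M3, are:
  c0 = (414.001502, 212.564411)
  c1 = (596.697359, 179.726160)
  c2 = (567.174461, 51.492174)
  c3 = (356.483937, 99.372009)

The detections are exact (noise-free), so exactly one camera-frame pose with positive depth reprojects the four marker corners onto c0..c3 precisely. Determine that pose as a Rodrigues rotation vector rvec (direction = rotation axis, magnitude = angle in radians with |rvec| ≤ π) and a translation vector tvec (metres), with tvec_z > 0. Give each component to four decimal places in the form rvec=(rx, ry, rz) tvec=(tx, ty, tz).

rvec=(0.6540, 0.1752, -0.3153) tvec=(0.1359, -0.1341, 0.6613)

Intrinsics K: fx=708.9, fy=497.5, cx=336.1, cy=242.2
Marker side s = 0.184 m; corners in marker frame (Z=0):
  M0 = (-0.0920, +0.0920, 0)
  M1 = (+0.0920, +0.0920, 0)
  M2 = (+0.0920, -0.0920, 0)
  M3 = (-0.0920, -0.0920, 0)
Detected image corners:
  c0 = (414.001502, 212.564411) px
  c1 = (596.697359, 179.726160) px
  c2 = (567.174461, 51.492174) px
  c3 = (356.483937, 99.372009) px
Planar DLT: solve 8×8 A·h = b for H (H[2,2]=1):
  H  [+874.48461 +655.01752 +481.78399]
  H  [-269.03440 +771.32888 +141.28632]
  H  [-0.38976 +0.85975 +1.00000]
B = K⁻¹H; ‖b₁‖=1.512251, ‖b₂‖=1.512251; λ = 2/(‖b₁‖+‖b₂‖) = 0.661266, sign → tz>0 ⇒ λ=+0.661266
r₁ = λ·B[:,0] = (+0.93792,-0.23212,-0.25773); r₂ = λ·B[:,1] = (+0.34146,+0.74846,+0.56852)
r₃ = r₁×r₂ = (+0.06094,-0.62124,+0.78125); SVD([r₁ r₂ r₃]) → R = UVᵀ:
  R  [+0.93792 +0.34146 +0.06094]
  R  [-0.23212 +0.74846 -0.62124]
  R  [-0.25773 +0.56852 +0.78125]
t = (+0.13589, -0.13413, +0.66127) m
tr R = 2.467627; θ = arccos((tr R − 1)/2) = 0.746878 rad = 42.793°
axis k = ((R−Rᵀ)₃₂, (R−Rᵀ)₁₃, (R−Rᵀ)₂₁) / (2 sinθ) = (+0.875659, +0.234540, -0.422152)
rvec = θ·k = (+0.654011, +0.175173, -0.315296)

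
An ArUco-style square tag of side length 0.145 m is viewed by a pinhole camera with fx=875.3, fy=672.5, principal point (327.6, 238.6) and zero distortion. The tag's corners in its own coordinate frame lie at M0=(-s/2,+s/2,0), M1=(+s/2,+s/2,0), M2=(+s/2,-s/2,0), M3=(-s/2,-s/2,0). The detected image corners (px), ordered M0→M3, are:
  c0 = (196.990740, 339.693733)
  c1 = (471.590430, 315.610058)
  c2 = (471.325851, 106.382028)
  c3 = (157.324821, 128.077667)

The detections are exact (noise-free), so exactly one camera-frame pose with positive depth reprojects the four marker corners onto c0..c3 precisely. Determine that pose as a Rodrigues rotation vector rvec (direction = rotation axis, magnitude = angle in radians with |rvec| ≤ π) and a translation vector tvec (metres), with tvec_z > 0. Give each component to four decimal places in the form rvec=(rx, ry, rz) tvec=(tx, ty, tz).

Intrinsics K: fx=875.3, fy=672.5, cx=327.6, cy=238.6
Marker side s = 0.145 m; corners in marker frame (Z=0):
  M0 = (-0.0725, +0.0725, 0)
  M1 = (+0.0725, +0.0725, 0)
  M2 = (+0.0725, -0.0725, 0)
  M3 = (-0.0725, -0.0725, 0)
Detected image corners:
  c0 = (196.990740, 339.693733) px
  c1 = (471.590430, 315.610058) px
  c2 = (471.325851, 106.382028) px
  c3 = (157.324821, 128.077667) px
Planar DLT: solve 8×8 A·h = b for H (H[2,2]=1):
  H  [+2078.21242 +431.48105 +326.86003]
  H  [-118.94342 +1653.78774 +229.24478]
  H  [+0.17740 +0.91129 +1.00000]
B = K⁻¹H; ‖b₁‖=2.327088, ‖b₂‖=2.327088; λ = 2/(‖b₁‖+‖b₂‖) = 0.429722, sign → tz>0 ⇒ λ=+0.429722
r₁ = λ·B[:,0] = (+0.99175,-0.10305,+0.07623); r₂ = λ·B[:,1] = (+0.06527,+0.91782,+0.39160)
r₃ = r₁×r₂ = (-0.11032,-0.38339,+0.91697); SVD([r₁ r₂ r₃]) → R = UVᵀ:
  R  [+0.99175 +0.06527 -0.11032]
  R  [-0.10305 +0.91782 -0.38339]
  R  [+0.07623 +0.39160 +0.91697]
t = (-0.00036, -0.00598, +0.42972) m
tr R = 2.826542; θ = arccos((tr R − 1)/2) = 0.419554 rad = 24.039°
axis k = ((R−Rᵀ)₃₂, (R−Rᵀ)₁₃, (R−Rᵀ)₂₁) / (2 sinθ) = (+0.951254, -0.228981, -0.206600)
rvec = θ·k = (+0.399102, -0.096070, -0.086680)

rvec=(0.3991, -0.0961, -0.0867) tvec=(-0.0004, -0.0060, 0.4297)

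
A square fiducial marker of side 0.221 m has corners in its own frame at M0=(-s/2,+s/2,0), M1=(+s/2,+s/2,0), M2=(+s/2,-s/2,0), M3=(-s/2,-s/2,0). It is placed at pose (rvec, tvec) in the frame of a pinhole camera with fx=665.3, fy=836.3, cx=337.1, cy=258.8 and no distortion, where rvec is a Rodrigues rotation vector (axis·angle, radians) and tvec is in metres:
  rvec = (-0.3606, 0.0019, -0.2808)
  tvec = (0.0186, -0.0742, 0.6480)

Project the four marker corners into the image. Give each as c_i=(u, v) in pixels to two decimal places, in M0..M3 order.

Intrinsics K: fx=665.3, fy=836.3, cx=337.1, cy=258.8
Marker side s = 0.221 m; corners in marker frame (Z=0):
  M0 = (-0.1105, +0.1105, 0)
  M1 = (+0.1105, +0.1105, 0)
  M2 = (+0.1105, -0.1105, 0)
  M3 = (-0.1105, -0.1105, 0)
rvec = (-0.3606, 0.0019, -0.2808), |rvec| = θ = 0.45704 rad = 26.186°
Rodrigues: sinθ=0.44129, 1−cosθ=0.10264; R = I + sinθ·[k]× + (1−cosθ)·[k]×²:
    [+0.96126 +0.27079 +0.05159]
    [-0.27146 +0.89736 +0.34791]
    [+0.04792 -0.34844 +0.93611]
t = (0.0186, -0.0742, 0.6480) m
M0: Pc = R·M0+t = (-0.05770, +0.05496, +0.60420); u = 665.3·(-0.05770)/0.60420 + 337.1 = 273.5692, v = 836.3·(+0.05496)/0.60420 + 258.8 = 334.8659
M1: Pc = R·M1+t = (+0.15474, -0.00504, +0.61479); u = 665.3·(+0.15474)/0.61479 + 337.1 = 504.5535, v = 836.3·(-0.00504)/0.61479 + 258.8 = 251.9471
M2: Pc = R·M2+t = (+0.09490, -0.20336, +0.69180); u = 665.3·(+0.09490)/0.69180 + 337.1 = 428.3618, v = 836.3·(-0.20336)/0.69180 + 258.8 = 12.9677
M3: Pc = R·M3+t = (-0.11754, -0.14336, +0.68121); u = 665.3·(-0.11754)/0.68121 + 337.1 = 222.3039, v = 836.3·(-0.14336)/0.68121 + 258.8 = 82.7981

c0=(273.57, 334.87) c1=(504.55, 251.95) c2=(428.36, 12.97) c3=(222.30, 82.80)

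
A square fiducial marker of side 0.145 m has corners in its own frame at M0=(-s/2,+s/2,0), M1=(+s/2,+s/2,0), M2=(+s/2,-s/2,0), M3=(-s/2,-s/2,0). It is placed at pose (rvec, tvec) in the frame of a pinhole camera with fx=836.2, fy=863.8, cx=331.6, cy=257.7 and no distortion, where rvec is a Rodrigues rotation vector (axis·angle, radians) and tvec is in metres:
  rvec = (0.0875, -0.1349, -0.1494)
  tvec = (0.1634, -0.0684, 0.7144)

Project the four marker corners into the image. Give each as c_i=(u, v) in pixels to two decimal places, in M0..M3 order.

c0=(452.16, 274.91) c1=(611.71, 248.06) c2=(593.12, 75.70) c3=(429.87, 98.53)

Intrinsics K: fx=836.2, fy=863.8, cx=331.6, cy=257.7
Marker side s = 0.145 m; corners in marker frame (Z=0):
  M0 = (-0.0725, +0.0725, 0)
  M1 = (+0.0725, +0.0725, 0)
  M2 = (+0.0725, -0.0725, 0)
  M3 = (-0.0725, -0.0725, 0)
rvec = (0.0875, -0.1349, -0.1494), |rvec| = θ = 0.21949 rad = 12.576°
Rodrigues: sinθ=0.21773, 1−cosθ=0.02399; R = I + sinθ·[k]× + (1−cosθ)·[k]×²:
    [+0.97982 +0.14233 -0.14033]
    [-0.15408 +0.98507 -0.07676]
    [+0.12731 +0.09684 +0.98712]
t = (0.1634, -0.0684, 0.7144) m
M0: Pc = R·M0+t = (+0.10268, +0.01419, +0.71219); u = 836.2·(+0.10268)/0.71219 + 331.6 = 452.1608, v = 863.8·(+0.01419)/0.71219 + 257.7 = 274.9091
M1: Pc = R·M1+t = (+0.24476, -0.00815, +0.73065); u = 836.2·(+0.24476)/0.73065 + 331.6 = 611.7130, v = 863.8·(-0.00815)/0.73065 + 257.7 = 248.0610
M2: Pc = R·M2+t = (+0.22412, -0.15099, +0.71661); u = 836.2·(+0.22412)/0.71661 + 331.6 = 593.1203, v = 863.8·(-0.15099)/0.71661 + 257.7 = 75.6985
M3: Pc = R·M3+t = (+0.08204, -0.12865, +0.69815); u = 836.2·(+0.08204)/0.69815 + 331.6 = 429.8676, v = 863.8·(-0.12865)/0.69815 + 257.7 = 98.5291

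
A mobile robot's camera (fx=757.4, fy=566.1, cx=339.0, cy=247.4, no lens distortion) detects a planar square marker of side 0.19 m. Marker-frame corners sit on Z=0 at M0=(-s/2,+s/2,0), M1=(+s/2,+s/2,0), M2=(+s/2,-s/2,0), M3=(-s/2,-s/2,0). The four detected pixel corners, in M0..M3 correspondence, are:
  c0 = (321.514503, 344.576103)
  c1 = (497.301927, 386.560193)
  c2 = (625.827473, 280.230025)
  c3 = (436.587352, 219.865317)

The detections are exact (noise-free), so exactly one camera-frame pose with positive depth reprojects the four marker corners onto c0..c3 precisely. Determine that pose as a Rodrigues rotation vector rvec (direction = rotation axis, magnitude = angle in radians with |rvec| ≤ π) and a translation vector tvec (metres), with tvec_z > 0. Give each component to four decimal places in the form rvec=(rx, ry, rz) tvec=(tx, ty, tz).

rvec=(0.5791, -0.2324, 0.4473) tvec=(0.1127, 0.0753, 0.6492)

Intrinsics K: fx=757.4, fy=566.1, cx=339.0, cy=247.4
Marker side s = 0.19 m; corners in marker frame (Z=0):
  M0 = (-0.0950, +0.0950, 0)
  M1 = (+0.0950, +0.0950, 0)
  M2 = (+0.0950, -0.0950, 0)
  M3 = (-0.0950, -0.0950, 0)
Detected image corners:
  c0 = (321.514503, 344.576103) px
  c1 = (497.301927, 386.560193) px
  c2 = (625.827473, 280.230025) px
  c3 = (436.587352, 219.865317) px
Planar DLT: solve 8×8 A·h = b for H (H[2,2]=1):
  H  [+1199.74310 -299.09550 +470.53361]
  H  [+424.10509 +830.57464 +313.06645]
  H  [+0.51371 +0.73076 +1.00000]
B = K⁻¹H; ‖b₁‖=1.540376, ‖b₂‖=1.540376; λ = 2/(‖b₁‖+‖b₂‖) = 0.649192, sign → tz>0 ⇒ λ=+0.649192
r₁ = λ·B[:,0] = (+0.87907,+0.34061,+0.33350); r₂ = λ·B[:,1] = (-0.46870,+0.74516,+0.47440)
r₃ = r₁×r₂ = (-0.08692,-0.57334,+0.81469); SVD([r₁ r₂ r₃]) → R = UVᵀ:
  R  [+0.87907 -0.46870 -0.08692]
  R  [+0.34061 +0.74516 -0.57334]
  R  [+0.33350 +0.47440 +0.81469]
t = (+0.11274, +0.07530, +0.64919) m
tr R = 2.438924; θ = arccos((tr R − 1)/2) = 0.767769 rad = 43.990°
axis k = ((R−Rᵀ)₃₂, (R−Rᵀ)₁₃, (R−Rᵀ)₂₁) / (2 sinθ) = (+0.754280, -0.302664, +0.582628)
rvec = θ·k = (+0.579113, -0.232376, +0.447324)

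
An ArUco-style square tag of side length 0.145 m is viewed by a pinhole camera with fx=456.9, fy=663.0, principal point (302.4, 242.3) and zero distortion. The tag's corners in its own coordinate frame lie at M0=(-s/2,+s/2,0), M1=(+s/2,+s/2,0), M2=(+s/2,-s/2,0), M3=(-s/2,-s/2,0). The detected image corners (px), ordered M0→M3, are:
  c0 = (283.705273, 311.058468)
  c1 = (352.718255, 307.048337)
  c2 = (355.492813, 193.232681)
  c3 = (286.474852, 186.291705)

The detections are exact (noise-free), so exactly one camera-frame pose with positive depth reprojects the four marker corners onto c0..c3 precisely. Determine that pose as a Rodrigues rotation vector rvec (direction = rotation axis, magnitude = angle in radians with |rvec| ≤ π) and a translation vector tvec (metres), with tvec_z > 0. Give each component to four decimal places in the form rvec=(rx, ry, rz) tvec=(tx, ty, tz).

rvec=(0.0292, -0.5355, 0.0266) tvec=(0.0332, 0.0088, 0.8068)

Intrinsics K: fx=456.9, fy=663.0, cx=302.4, cy=242.3
Marker side s = 0.145 m; corners in marker frame (Z=0):
  M0 = (-0.0725, +0.0725, 0)
  M1 = (+0.0725, +0.0725, 0)
  M2 = (+0.0725, -0.0725, 0)
  M3 = (-0.0725, -0.0725, 0)
Detected image corners:
  c0 = (283.705273, 311.058468) px
  c1 = (352.718255, 307.048337) px
  c2 = (355.492813, 193.232681) px
  c3 = (286.474852, 186.291705) px
Planar DLT: solve 8×8 A·h = b for H (H[2,2]=1):
  H  [+678.20868 -10.83634 +321.17833]
  H  [+167.85946 +827.42878 +249.55347]
  H  [+0.63280 +0.02591 +1.00000]
B = K⁻¹H; ‖b₁‖=1.239482, ‖b₂‖=1.239482; λ = 2/(‖b₁‖+‖b₂‖) = 0.806789, sign → tz>0 ⇒ λ=+0.806789
r₁ = λ·B[:,0] = (+0.85968,+0.01769,+0.51053); r₂ = λ·B[:,1] = (-0.03297,+0.99924,+0.02091)
r₃ = r₁×r₂ = (-0.50977,-0.03481,+0.85960); SVD([r₁ r₂ r₃]) → R = UVᵀ:
  R  [+0.85968 -0.03297 -0.50977]
  R  [+0.01769 +0.99924 -0.03481]
  R  [+0.51053 +0.02091 +0.85960]
t = (+0.03316, +0.00883, +0.80679) m
tr R = 2.718519; θ = arccos((tr R − 1)/2) = 0.536976 rad = 30.766°
axis k = ((R−Rᵀ)₃₂, (R−Rᵀ)₁₃, (R−Rᵀ)₂₁) / (2 sinθ) = (+0.054458, -0.997288, +0.049515)
rvec = θ·k = (+0.029242, -0.535520, +0.026588)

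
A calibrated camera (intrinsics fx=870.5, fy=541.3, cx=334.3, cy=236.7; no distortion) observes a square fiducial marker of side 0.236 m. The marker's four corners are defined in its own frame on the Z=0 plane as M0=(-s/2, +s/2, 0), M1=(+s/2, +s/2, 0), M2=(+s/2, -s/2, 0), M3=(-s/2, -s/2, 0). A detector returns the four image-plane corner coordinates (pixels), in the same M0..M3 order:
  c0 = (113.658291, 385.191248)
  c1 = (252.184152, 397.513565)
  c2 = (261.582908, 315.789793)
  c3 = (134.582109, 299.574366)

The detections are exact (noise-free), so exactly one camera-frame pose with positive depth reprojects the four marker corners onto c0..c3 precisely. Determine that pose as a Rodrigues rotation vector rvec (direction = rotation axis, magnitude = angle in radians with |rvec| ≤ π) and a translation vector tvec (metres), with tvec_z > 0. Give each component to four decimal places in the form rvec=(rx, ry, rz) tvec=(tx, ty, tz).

Intrinsics K: fx=870.5, fy=541.3, cx=334.3, cy=236.7
Marker side s = 0.236 m; corners in marker frame (Z=0):
  M0 = (-0.1180, +0.1180, 0)
  M1 = (+0.1180, +0.1180, 0)
  M2 = (+0.1180, -0.1180, 0)
  M3 = (-0.1180, -0.1180, 0)
Detected image corners:
  c0 = (113.658291, 385.191248) px
  c1 = (252.184152, 397.513565) px
  c2 = (261.582908, 315.789793) px
  c3 = (134.582109, 299.574366) px
Planar DLT: solve 8×8 A·h = b for H (H[2,2]=1):
  H  [+610.14370 -128.03570 +192.80167]
  H  [+149.89073 +235.89747 +348.05973]
  H  [+0.25492 -0.33872 +1.00000]
B = K⁻¹H; ‖b₁‖=0.675263, ‖b₂‖=0.675263; λ = 2/(‖b₁‖+‖b₂‖) = 1.480905, sign → tz>0 ⇒ λ=+1.480905
r₁ = λ·B[:,0] = (+0.89301,+0.24500,+0.37752); r₂ = λ·B[:,1] = (-0.02518,+0.86472,-0.50162)
r₃ = r₁×r₂ = (-0.44934,+0.43844,+0.77837); SVD([r₁ r₂ r₃]) → R = UVᵀ:
  R  [+0.89301 -0.02518 -0.44934]
  R  [+0.24500 +0.86472 +0.43844]
  R  [+0.37752 -0.50162 +0.77837]
t = (-0.24072, +0.30466, +1.48091) m
tr R = 2.536100; θ = arccos((tr R − 1)/2) = 0.695006 rad = 39.821°
axis k = ((R−Rᵀ)₃₂, (R−Rᵀ)₁₃, (R−Rᵀ)₂₁) / (2 sinθ) = (-0.733974, -0.645588, +0.210945)
rvec = θ·k = (-0.510116, -0.448687, +0.146608)

rvec=(-0.5101, -0.4487, 0.1466) tvec=(-0.2407, 0.3047, 1.4809)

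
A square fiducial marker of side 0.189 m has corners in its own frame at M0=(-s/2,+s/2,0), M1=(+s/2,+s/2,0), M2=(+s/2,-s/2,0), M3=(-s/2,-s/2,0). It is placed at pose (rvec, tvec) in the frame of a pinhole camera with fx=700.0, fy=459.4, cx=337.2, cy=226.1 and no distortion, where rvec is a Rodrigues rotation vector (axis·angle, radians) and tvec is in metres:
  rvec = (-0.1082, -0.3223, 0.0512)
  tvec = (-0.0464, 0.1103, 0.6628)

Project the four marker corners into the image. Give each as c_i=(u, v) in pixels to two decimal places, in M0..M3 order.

Intrinsics K: fx=700.0, fy=459.4, cx=337.2, cy=226.1
Marker side s = 0.189 m; corners in marker frame (Z=0):
  M0 = (-0.0945, +0.0945, 0)
  M1 = (+0.0945, +0.0945, 0)
  M2 = (+0.0945, -0.0945, 0)
  M3 = (-0.0945, -0.0945, 0)
rvec = (-0.1082, -0.3223, 0.0512), |rvec| = θ = 0.34381 rad = 19.699°
Rodrigues: sinθ=0.33708, 1−cosθ=0.05852; R = I + sinθ·[k]× + (1−cosθ)·[k]×²:
    [+0.94727 -0.03293 -0.31873]
    [+0.06746 +0.99291 +0.09791]
    [+0.31325 -0.11425 +0.94277]
t = (-0.0464, 0.1103, 0.6628) m
M0: Pc = R·M0+t = (-0.13903, +0.19775, +0.62240); u = 700.0·(-0.13903)/0.62240 + 337.2 = 180.8370, v = 459.4·(+0.19775)/0.62240 + 226.1 = 372.0642
M1: Pc = R·M1+t = (+0.04001, +0.21050, +0.68160); u = 700.0·(+0.04001)/0.68160 + 337.2 = 378.2849, v = 459.4·(+0.21050)/0.68160 + 226.1 = 367.9797
M2: Pc = R·M2+t = (+0.04623, +0.02285, +0.70320); u = 700.0·(+0.04623)/0.70320 + 337.2 = 383.2191, v = 459.4·(+0.02285)/0.70320 + 226.1 = 241.0250
M3: Pc = R·M3+t = (-0.13281, +0.01010, +0.64400); u = 700.0·(-0.13281)/0.64400 + 337.2 = 192.8454, v = 459.4·(+0.01010)/0.64400 + 226.1 = 233.3015

c0=(180.84, 372.06) c1=(378.28, 367.98) c2=(383.22, 241.03) c3=(192.85, 233.30)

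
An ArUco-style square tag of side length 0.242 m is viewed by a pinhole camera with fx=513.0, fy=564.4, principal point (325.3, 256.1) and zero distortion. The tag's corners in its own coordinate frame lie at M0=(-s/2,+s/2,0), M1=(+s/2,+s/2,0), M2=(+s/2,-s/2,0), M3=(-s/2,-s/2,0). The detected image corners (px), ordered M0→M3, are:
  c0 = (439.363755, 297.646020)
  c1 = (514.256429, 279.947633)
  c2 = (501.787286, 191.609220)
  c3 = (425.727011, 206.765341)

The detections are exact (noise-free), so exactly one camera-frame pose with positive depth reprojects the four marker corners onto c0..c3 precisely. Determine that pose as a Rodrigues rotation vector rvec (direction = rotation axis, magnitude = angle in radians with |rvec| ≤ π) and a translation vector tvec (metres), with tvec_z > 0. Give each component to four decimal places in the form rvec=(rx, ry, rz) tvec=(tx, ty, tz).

rvec=(0.0465, -0.1940, -0.1822) tvec=(0.4256, -0.0319, 1.4998)

Intrinsics K: fx=513.0, fy=564.4, cx=325.3, cy=256.1
Marker side s = 0.242 m; corners in marker frame (Z=0):
  M0 = (-0.1210, +0.1210, 0)
  M1 = (+0.1210, +0.1210, 0)
  M2 = (+0.1210, -0.1210, 0)
  M3 = (-0.1210, -0.1210, 0)
Detected image corners:
  c0 = (439.363755, 297.646020) px
  c1 = (514.256429, 279.947633) px
  c2 = (501.787286, 191.609220) px
  c3 = (425.727011, 206.765341) px
Planar DLT: solve 8×8 A·h = b for H (H[2,2]=1):
  H  [+370.65440 +73.79842 +470.88777]
  H  [-37.41167 +380.53095 +244.09720]
  H  [+0.12499 +0.04231 +1.00000]
B = K⁻¹H; ‖b₁‖=0.666740, ‖b₂‖=0.666740; λ = 2/(‖b₁‖+‖b₂‖) = 1.499835, sign → tz>0 ⇒ λ=+1.499835
r₁ = λ·B[:,0] = (+0.96479,-0.18448,+0.18746); r₂ = λ·B[:,1] = (+0.17552,+0.98243,+0.06346)
r₃ = r₁×r₂ = (-0.19588,-0.02832,+0.98022); SVD([r₁ r₂ r₃]) → R = UVᵀ:
  R  [+0.96479 +0.17552 -0.19588]
  R  [-0.18448 +0.98243 -0.02832]
  R  [+0.18746 +0.06346 +0.98022]
t = (+0.42565, -0.03190, +1.49983) m
tr R = 2.927440; θ = arccos((tr R − 1)/2) = 0.270190 rad = 15.481°
axis k = ((R−Rᵀ)₃₂, (R−Rᵀ)₁₃, (R−Rᵀ)₂₁) / (2 sinθ) = (+0.171917, -0.718093, -0.674379)
rvec = θ·k = (+0.046450, -0.194022, -0.182210)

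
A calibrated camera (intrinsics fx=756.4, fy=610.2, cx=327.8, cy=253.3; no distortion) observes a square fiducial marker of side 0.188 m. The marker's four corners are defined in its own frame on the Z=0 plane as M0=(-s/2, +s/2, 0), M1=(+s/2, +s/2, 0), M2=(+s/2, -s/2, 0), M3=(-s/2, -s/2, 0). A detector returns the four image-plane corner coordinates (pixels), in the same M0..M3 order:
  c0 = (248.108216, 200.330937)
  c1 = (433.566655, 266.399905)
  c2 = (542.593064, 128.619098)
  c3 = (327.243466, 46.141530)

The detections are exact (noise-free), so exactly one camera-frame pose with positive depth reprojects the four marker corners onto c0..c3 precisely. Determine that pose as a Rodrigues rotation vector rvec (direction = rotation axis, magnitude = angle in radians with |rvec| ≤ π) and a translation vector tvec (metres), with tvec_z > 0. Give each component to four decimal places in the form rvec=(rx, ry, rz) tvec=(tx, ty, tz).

rvec=(0.6088, 0.0260, 0.4296) tvec=(0.0492, -0.0914, 0.6451)

Intrinsics K: fx=756.4, fy=610.2, cx=327.8, cy=253.3
Marker side s = 0.188 m; corners in marker frame (Z=0):
  M0 = (-0.0940, +0.0940, 0)
  M1 = (+0.0940, +0.0940, 0)
  M2 = (+0.0940, -0.0940, 0)
  M3 = (-0.0940, -0.0940, 0)
Detected image corners:
  c0 = (248.108216, 200.330937) px
  c1 = (433.566655, 266.399905) px
  c2 = (542.593064, 128.619098) px
  c3 = (327.243466, 46.141530) px
Planar DLT: solve 8×8 A·h = b for H (H[2,2]=1):
  H  [+1120.30964 -165.32154 +385.52093]
  H  [+416.65656 +914.91249 +166.86871]
  H  [+0.15677 +0.86697 +1.00000]
B = K⁻¹H; ‖b₁‖=1.550232, ‖b₂‖=1.550232; λ = 2/(‖b₁‖+‖b₂‖) = 0.645065, sign → tz>0 ⇒ λ=+0.645065
r₁ = λ·B[:,0] = (+0.91158,+0.39848,+0.10113); r₂ = λ·B[:,1] = (-0.38335,+0.73504,+0.55925)
r₃ = r₁×r₂ = (+0.14852,-0.54858,+0.82280); SVD([r₁ r₂ r₃]) → R = UVᵀ:
  R  [+0.91158 -0.38335 +0.14852]
  R  [+0.39848 +0.73504 -0.54858]
  R  [+0.10113 +0.55925 +0.82280]
t = (+0.04922, -0.09137, +0.64506) m
tr R = 2.469423; θ = arccos((tr R − 1)/2) = 0.745555 rad = 42.717°
axis k = ((R−Rᵀ)₃₂, (R−Rᵀ)₁₃, (R−Rᵀ)₂₁) / (2 sinθ) = (+0.816526, +0.034928, +0.576251)
rvec = θ·k = (+0.608765, +0.026041, +0.429627)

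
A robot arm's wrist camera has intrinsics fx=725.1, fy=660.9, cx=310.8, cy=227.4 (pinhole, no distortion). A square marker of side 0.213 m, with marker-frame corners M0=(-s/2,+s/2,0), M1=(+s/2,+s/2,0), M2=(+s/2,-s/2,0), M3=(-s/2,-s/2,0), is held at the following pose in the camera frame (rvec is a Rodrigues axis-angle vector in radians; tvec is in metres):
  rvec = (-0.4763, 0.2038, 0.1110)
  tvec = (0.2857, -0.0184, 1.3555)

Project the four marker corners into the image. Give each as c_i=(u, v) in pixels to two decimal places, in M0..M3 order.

c0=(401.01, 261.86) c1=(521.34, 269.52) c2=(524.10, 176.50) c3=(411.63, 172.40)

Intrinsics K: fx=725.1, fy=660.9, cx=310.8, cy=227.4
Marker side s = 0.213 m; corners in marker frame (Z=0):
  M0 = (-0.1065, +0.1065, 0)
  M1 = (+0.1065, +0.1065, 0)
  M2 = (+0.1065, -0.1065, 0)
  M3 = (-0.1065, -0.1065, 0)
rvec = (-0.4763, 0.2038, 0.1110), |rvec| = θ = 0.52983 rad = 30.357°
Rodrigues: sinθ=0.50538, 1−cosθ=0.13711; R = I + sinθ·[k]× + (1−cosθ)·[k]×²:
    [+0.97370 -0.15329 +0.16858]
    [+0.05847 +0.88318 +0.46538]
    [-0.22022 -0.44328 +0.86891]
t = (0.2857, -0.0184, 1.3555) m
M0: Pc = R·M0+t = (+0.16568, +0.06943, +1.33174); u = 725.1·(+0.16568)/1.33174 + 310.8 = 401.0063, v = 660.9·(+0.06943)/1.33174 + 227.4 = 261.8566
M1: Pc = R·M1+t = (+0.37307, +0.08189, +1.28484); u = 725.1·(+0.37307)/1.28484 + 310.8 = 521.3445, v = 660.9·(+0.08189)/1.28484 + 227.4 = 269.5207
M2: Pc = R·M2+t = (+0.40572, -0.10623, +1.37926); u = 725.1·(+0.40572)/1.37926 + 310.8 = 524.0965, v = 660.9·(-0.10623)/1.37926 + 227.4 = 176.4968
M3: Pc = R·M3+t = (+0.19833, -0.11869, +1.42616); u = 725.1·(+0.19833)/1.42616 + 310.8 = 411.6347, v = 660.9·(-0.11869)/1.42616 + 227.4 = 172.3997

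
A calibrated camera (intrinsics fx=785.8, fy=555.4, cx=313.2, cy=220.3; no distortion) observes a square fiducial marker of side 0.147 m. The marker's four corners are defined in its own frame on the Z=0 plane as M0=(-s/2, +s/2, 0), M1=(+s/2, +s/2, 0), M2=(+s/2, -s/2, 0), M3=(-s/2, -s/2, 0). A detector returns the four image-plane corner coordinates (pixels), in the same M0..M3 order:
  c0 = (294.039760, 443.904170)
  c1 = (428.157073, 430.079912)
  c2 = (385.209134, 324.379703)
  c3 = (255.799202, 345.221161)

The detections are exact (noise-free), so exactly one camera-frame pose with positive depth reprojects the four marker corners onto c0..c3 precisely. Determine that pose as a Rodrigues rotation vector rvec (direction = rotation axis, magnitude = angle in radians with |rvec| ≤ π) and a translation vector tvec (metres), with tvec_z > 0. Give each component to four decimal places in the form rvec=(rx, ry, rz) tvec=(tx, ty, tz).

Intrinsics K: fx=785.8, fy=555.4, cx=313.2, cy=220.3
Marker side s = 0.147 m; corners in marker frame (Z=0):
  M0 = (-0.0735, +0.0735, 0)
  M1 = (+0.0735, +0.0735, 0)
  M2 = (+0.0735, -0.0735, 0)
  M3 = (-0.0735, -0.0735, 0)
Detected image corners:
  c0 = (294.039760, 443.904170) px
  c1 = (428.157073, 430.079912) px
  c2 = (385.209134, 324.379703) px
  c3 = (255.799202, 345.221161) px
Planar DLT: solve 8×8 A·h = b for H (H[2,2]=1):
  H  [+731.59916 +243.47990 +338.32144]
  H  [-304.50238 +657.98273 +385.85020]
  H  [-0.48310 -0.09420 +1.00000]
B = K⁻¹H; ‖b₁‖=1.273969, ‖b₂‖=1.273969; λ = 2/(‖b₁‖+‖b₂‖) = 0.784948, sign → tz>0 ⇒ λ=+0.784948
r₁ = λ·B[:,0] = (+0.88195,-0.27994,-0.37921); r₂ = λ·B[:,1] = (+0.27269,+0.95926,-0.07394)
r₃ = r₁×r₂ = (+0.38446,-0.03819,+0.92235); SVD([r₁ r₂ r₃]) → R = UVᵀ:
  R  [+0.88195 +0.27269 +0.38446]
  R  [-0.27994 +0.95926 -0.03819]
  R  [-0.37921 -0.07394 +0.92235]
t = (+0.02509, +0.23397, +0.78495) m
tr R = 2.763559; θ = arccos((tr R − 1)/2) = 0.491175 rad = 28.142°
axis k = ((R−Rᵀ)₃₂, (R−Rᵀ)₁₃, (R−Rᵀ)₂₁) / (2 sinθ) = (-0.037895, +0.809548, -0.585830)
rvec = θ·k = (-0.018613, +0.397630, -0.287745)

rvec=(-0.0186, 0.3976, -0.2877) tvec=(0.0251, 0.2340, 0.7849)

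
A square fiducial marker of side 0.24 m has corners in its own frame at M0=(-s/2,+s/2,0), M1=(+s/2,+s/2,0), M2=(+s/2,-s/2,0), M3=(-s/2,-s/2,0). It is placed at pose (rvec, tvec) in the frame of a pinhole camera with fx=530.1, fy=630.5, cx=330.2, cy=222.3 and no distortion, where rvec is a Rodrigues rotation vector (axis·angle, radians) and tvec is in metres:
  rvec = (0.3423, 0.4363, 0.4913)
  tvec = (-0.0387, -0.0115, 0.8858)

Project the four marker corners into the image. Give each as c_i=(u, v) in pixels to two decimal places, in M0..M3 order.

Intrinsics K: fx=530.1, fy=630.5, cx=330.2, cy=222.3
Marker side s = 0.24 m; corners in marker frame (Z=0):
  M0 = (-0.1200, +0.1200, 0)
  M1 = (+0.1200, +0.1200, 0)
  M2 = (+0.1200, -0.1200, 0)
  M3 = (-0.1200, -0.1200, 0)
rvec = (0.3423, 0.4363, 0.4913), |rvec| = θ = 0.74088 rad = 42.449°
Rodrigues: sinθ=0.67494, 1−cosθ=0.26212; R = I + sinθ·[k]× + (1−cosθ)·[k]×²:
    [+0.79383 -0.37625 +0.47778]
    [+0.51889 +0.82878 -0.20947]
    [-0.31716 +0.41420 +0.85314]
t = (-0.0387, -0.0115, 0.8858) m
M0: Pc = R·M0+t = (-0.17911, +0.02569, +0.97356); u = 530.1·(-0.17911)/0.97356 + 330.2 = 232.6756, v = 630.5·(+0.02569)/0.97356 + 222.3 = 238.9352
M1: Pc = R·M1+t = (+0.01141, +0.15022, +0.89744); u = 530.1·(+0.01141)/0.89744 + 330.2 = 336.9391, v = 630.5·(+0.15022)/0.89744 + 222.3 = 327.8374
M2: Pc = R·M2+t = (+0.10171, -0.04869, +0.79804); u = 530.1·(+0.10171)/0.79804 + 330.2 = 397.7612, v = 630.5·(-0.04869)/0.79804 + 222.3 = 183.8345
M3: Pc = R·M3+t = (-0.08881, -0.17322, +0.87416); u = 530.1·(-0.08881)/0.87416 + 330.2 = 276.3449, v = 630.5·(-0.17322)/0.87416 + 222.3 = 97.3617

c0=(232.68, 238.94) c1=(336.94, 327.84) c2=(397.76, 183.83) c3=(276.34, 97.36)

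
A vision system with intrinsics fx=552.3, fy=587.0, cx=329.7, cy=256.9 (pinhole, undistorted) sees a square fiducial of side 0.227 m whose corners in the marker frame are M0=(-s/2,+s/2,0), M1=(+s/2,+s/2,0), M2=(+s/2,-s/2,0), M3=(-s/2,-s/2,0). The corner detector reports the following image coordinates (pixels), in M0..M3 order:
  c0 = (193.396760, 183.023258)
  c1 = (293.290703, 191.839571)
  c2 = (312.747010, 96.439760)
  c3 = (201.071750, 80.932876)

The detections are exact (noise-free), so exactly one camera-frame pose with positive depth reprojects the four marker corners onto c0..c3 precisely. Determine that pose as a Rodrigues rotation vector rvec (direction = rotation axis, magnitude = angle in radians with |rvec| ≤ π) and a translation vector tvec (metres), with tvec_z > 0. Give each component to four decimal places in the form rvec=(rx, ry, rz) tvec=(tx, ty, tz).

Intrinsics K: fx=552.3, fy=587.0, cx=329.7, cy=256.9
Marker side s = 0.227 m; corners in marker frame (Z=0):
  M0 = (-0.1135, +0.1135, 0)
  M1 = (+0.1135, +0.1135, 0)
  M2 = (+0.1135, -0.1135, 0)
  M3 = (-0.1135, -0.1135, 0)
Detected image corners:
  c0 = (193.396760, 183.023258) px
  c1 = (293.290703, 191.839571) px
  c2 = (312.747010, 96.439760) px
  c3 = (201.071750, 80.932876) px
Planar DLT: solve 8×8 A·h = b for H (H[2,2]=1):
  H  [+523.09694 +69.78356 +251.13263]
  H  [+85.05955 +506.49208 +141.13836]
  H  [+0.23436 +0.52067 +1.00000]
B = K⁻¹H; ‖b₁‖=0.841620, ‖b₂‖=0.841620; λ = 2/(‖b₁‖+‖b₂‖) = 1.188184, sign → tz>0 ⇒ λ=+1.188184
r₁ = λ·B[:,0] = (+0.95913,+0.05031,+0.27846); r₂ = λ·B[:,1] = (-0.21918,+0.75447,+0.61866)
r₃ = r₁×r₂ = (-0.17897,-0.65441,+0.73466); SVD([r₁ r₂ r₃]) → R = UVᵀ:
  R  [+0.95913 -0.21918 -0.17897]
  R  [+0.05031 +0.75447 -0.65441]
  R  [+0.27846 +0.61866 +0.73466]
t = (-0.16902, -0.23432, +1.18818) m
tr R = 2.448257; θ = arccos((tr R − 1)/2) = 0.761026 rad = 43.604°
axis k = ((R−Rᵀ)₃₂, (R−Rᵀ)₁₃, (R−Rᵀ)₂₁) / (2 sinθ) = (+0.922957, -0.331629, +0.195378)
rvec = θ·k = (+0.702394, -0.252379, +0.148688)

rvec=(0.7024, -0.2524, 0.1487) tvec=(-0.1690, -0.2343, 1.1882)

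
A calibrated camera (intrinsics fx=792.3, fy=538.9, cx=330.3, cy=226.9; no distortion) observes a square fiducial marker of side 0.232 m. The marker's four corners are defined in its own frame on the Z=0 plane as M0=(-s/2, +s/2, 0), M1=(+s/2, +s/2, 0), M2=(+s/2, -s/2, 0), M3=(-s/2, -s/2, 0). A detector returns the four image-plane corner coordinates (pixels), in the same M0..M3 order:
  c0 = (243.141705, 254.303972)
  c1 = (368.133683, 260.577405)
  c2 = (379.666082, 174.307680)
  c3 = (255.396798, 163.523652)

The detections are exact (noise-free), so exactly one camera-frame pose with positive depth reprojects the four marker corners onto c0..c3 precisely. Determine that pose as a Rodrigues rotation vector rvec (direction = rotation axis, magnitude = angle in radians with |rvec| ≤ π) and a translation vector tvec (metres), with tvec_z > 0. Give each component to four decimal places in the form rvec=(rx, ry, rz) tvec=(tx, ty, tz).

Intrinsics K: fx=792.3, fy=538.9, cx=330.3, cy=226.9
Marker side s = 0.232 m; corners in marker frame (Z=0):
  M0 = (-0.1160, +0.1160, 0)
  M1 = (+0.1160, +0.1160, 0)
  M2 = (+0.1160, -0.1160, 0)
  M3 = (-0.1160, -0.1160, 0)
Detected image corners:
  c0 = (243.141705, 254.303972) px
  c1 = (368.133683, 260.577405) px
  c2 = (379.666082, 174.307680) px
  c3 = (255.396798, 163.523652) px
Planar DLT: solve 8×8 A·h = b for H (H[2,2]=1):
  H  [+605.75175 -52.47225 +313.17768]
  H  [+83.66744 +380.47290 +213.26648]
  H  [+0.22001 -0.00400 +1.00000]
B = K⁻¹H; ‖b₁‖=0.710651, ‖b₂‖=0.710651; λ = 2/(‖b₁‖+‖b₂‖) = 1.407160, sign → tz>0 ⇒ λ=+1.407160
r₁ = λ·B[:,0] = (+0.94678,+0.08812,+0.30959); r₂ = λ·B[:,1] = (-0.09085,+0.99585,-0.00563)
r₃ = r₁×r₂ = (-0.30880,-0.02280,+0.95085); SVD([r₁ r₂ r₃]) → R = UVᵀ:
  R  [+0.94678 -0.09085 -0.30880]
  R  [+0.08812 +0.99585 -0.02280]
  R  [+0.30959 -0.00563 +0.95085]
t = (-0.03041, -0.03560, +1.40716) m
tr R = 2.893482; θ = arccos((tr R − 1)/2) = 0.327838 rad = 18.784°
axis k = ((R−Rᵀ)₃₂, (R−Rᵀ)₁₃, (R−Rᵀ)₂₁) / (2 sinθ) = (+0.026665, -0.960239, +0.277903)
rvec = θ·k = (+0.008742, -0.314802, +0.091107)

rvec=(0.0087, -0.3148, 0.0911) tvec=(-0.0304, -0.0356, 1.4072)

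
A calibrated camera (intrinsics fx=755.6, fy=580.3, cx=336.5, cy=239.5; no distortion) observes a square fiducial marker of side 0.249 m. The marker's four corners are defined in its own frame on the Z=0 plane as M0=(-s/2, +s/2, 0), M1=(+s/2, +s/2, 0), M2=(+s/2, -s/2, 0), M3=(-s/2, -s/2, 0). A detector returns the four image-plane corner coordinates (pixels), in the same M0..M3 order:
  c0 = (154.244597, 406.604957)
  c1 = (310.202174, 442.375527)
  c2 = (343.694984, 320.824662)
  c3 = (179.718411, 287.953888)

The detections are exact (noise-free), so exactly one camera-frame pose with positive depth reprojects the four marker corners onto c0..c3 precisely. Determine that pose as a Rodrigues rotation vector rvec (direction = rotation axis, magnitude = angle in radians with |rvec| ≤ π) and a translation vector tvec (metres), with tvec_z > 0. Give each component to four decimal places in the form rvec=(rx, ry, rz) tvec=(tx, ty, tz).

rvec=(0.1764, 0.1848, 0.2161) tvec=(-0.1338, 0.2402, 1.1070)

Intrinsics K: fx=755.6, fy=580.3, cx=336.5, cy=239.5
Marker side s = 0.249 m; corners in marker frame (Z=0):
  M0 = (-0.1245, +0.1245, 0)
  M1 = (+0.1245, +0.1245, 0)
  M2 = (+0.1245, -0.1245, 0)
  M3 = (-0.1245, -0.1245, 0)
Detected image corners:
  c0 = (154.244597, 406.604957) px
  c1 = (310.202174, 442.375527) px
  c2 = (343.694984, 320.824662) px
  c3 = (179.718411, 287.953888) px
Planar DLT: solve 8×8 A·h = b for H (H[2,2]=1):
  H  [+605.84235 -75.07380 +245.18370]
  H  [+84.47261 +545.73809 +365.42910]
  H  [-0.14677 +0.17427 +1.00000]
B = K⁻¹H; ‖b₁‖=0.903332, ‖b₂‖=0.903332; λ = 2/(‖b₁‖+‖b₂‖) = 1.107013, sign → tz>0 ⇒ λ=+1.107013
r₁ = λ·B[:,0] = (+0.95996,+0.22820,-0.16247); r₂ = λ·B[:,1] = (-0.19590,+0.96146,+0.19292)
r₃ = r₁×r₂ = (+0.20024,-0.15337,+0.96767); SVD([r₁ r₂ r₃]) → R = UVᵀ:
  R  [+0.95996 -0.19590 +0.20024]
  R  [+0.22820 +0.96146 -0.15337]
  R  [-0.16247 +0.19292 +0.96767]
t = (-0.13379, +0.24023, +1.10701) m
tr R = 2.889091; θ = arccos((tr R − 1)/2) = 0.334589 rad = 19.171°
axis k = ((R−Rᵀ)₃₂, (R−Rᵀ)₁₃, (R−Rᵀ)₂₁) / (2 sinθ) = (+0.527264, +0.552267, +0.645750)
rvec = θ·k = (+0.176417, +0.184783, +0.216061)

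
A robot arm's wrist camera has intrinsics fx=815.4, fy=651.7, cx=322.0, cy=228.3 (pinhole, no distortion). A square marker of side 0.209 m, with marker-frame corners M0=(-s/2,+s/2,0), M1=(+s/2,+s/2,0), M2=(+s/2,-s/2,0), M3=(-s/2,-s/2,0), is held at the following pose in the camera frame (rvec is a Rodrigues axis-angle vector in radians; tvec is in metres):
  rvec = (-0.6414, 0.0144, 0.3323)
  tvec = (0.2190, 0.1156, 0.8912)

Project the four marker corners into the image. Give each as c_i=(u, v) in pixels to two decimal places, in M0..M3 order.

Intrinsics K: fx=815.4, fy=651.7, cx=322.0, cy=228.3
Marker side s = 0.209 m; corners in marker frame (Z=0):
  M0 = (-0.1045, +0.1045, 0)
  M1 = (+0.1045, +0.1045, 0)
  M2 = (+0.1045, -0.1045, 0)
  M3 = (-0.1045, -0.1045, 0)
rvec = (-0.6414, 0.0144, 0.3323), |rvec| = θ = 0.72251 rad = 41.397°
Rodrigues: sinθ=0.66127, 1−cosθ=0.24985; R = I + sinθ·[k]× + (1−cosθ)·[k]×²:
    [+0.94705 -0.30855 -0.08883]
    [+0.29971 +0.75025 +0.58932]
    [-0.11519 -0.58474 +0.80300]
t = (0.2190, 0.1156, 0.8912) m
M0: Pc = R·M0+t = (+0.08779, +0.16268, +0.84213); u = 815.4·(+0.08779)/0.84213 + 322.0 = 407.0027, v = 651.7·(+0.16268)/0.84213 + 228.3 = 354.1936
M1: Pc = R·M1+t = (+0.28572, +0.22532, +0.81806); u = 815.4·(+0.28572)/0.81806 + 322.0 = 606.7948, v = 651.7·(+0.22532)/0.81806 + 228.3 = 407.8004
M2: Pc = R·M2+t = (+0.35021, +0.06852, +0.94027); u = 815.4·(+0.35021)/0.94027 + 322.0 = 625.7024, v = 651.7·(+0.06852)/0.94027 + 228.3 = 275.7908
M3: Pc = R·M3+t = (+0.15228, +0.00588, +0.96434); u = 815.4·(+0.15228)/0.96434 + 322.0 = 450.7580, v = 651.7·(+0.00588)/0.96434 + 228.3 = 232.2732

c0=(407.00, 354.19) c1=(606.79, 407.80) c2=(625.70, 275.79) c3=(450.76, 232.27)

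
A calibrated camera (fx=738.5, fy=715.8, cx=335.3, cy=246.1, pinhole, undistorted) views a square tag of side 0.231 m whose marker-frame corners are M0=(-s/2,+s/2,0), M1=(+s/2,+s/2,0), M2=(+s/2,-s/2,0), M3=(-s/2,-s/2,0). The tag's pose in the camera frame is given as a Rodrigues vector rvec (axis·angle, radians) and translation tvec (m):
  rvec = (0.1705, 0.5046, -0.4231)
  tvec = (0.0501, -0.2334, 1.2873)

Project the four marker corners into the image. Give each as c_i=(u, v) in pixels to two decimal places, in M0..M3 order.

c0=(340.03, 198.94) c1=(449.73, 147.71) c2=(390.58, 25.02) c3=(284.95, 87.35)

Intrinsics K: fx=738.5, fy=715.8, cx=335.3, cy=246.1
Marker side s = 0.231 m; corners in marker frame (Z=0):
  M0 = (-0.1155, +0.1155, 0)
  M1 = (+0.1155, +0.1155, 0)
  M2 = (+0.1155, -0.1155, 0)
  M3 = (-0.1155, -0.1155, 0)
rvec = (0.1705, 0.5046, -0.4231), |rvec| = θ = 0.68022 rad = 38.974°
Rodrigues: sinθ=0.62897, 1−cosθ=0.22257; R = I + sinθ·[k]× + (1−cosθ)·[k]×²:
    [+0.79141 +0.43260 +0.43188]
    [-0.34983 +0.89991 -0.26035]
    [-0.50128 +0.05496 +0.86354]
t = (0.0501, -0.2334, 1.2873) m
M0: Pc = R·M0+t = (+0.00866, -0.08905, +1.35155); u = 738.5·(+0.00866)/1.35155 + 335.3 = 340.0303, v = 715.8·(-0.08905)/1.35155 + 246.1 = 198.9352
M1: Pc = R·M1+t = (+0.19147, -0.16987, +1.23575); u = 738.5·(+0.19147)/1.23575 + 335.3 = 449.7273, v = 715.8·(-0.16987)/1.23575 + 246.1 = 147.7060
M2: Pc = R·M2+t = (+0.09154, -0.37775, +1.22305); u = 738.5·(+0.09154)/1.22305 + 335.3 = 390.5751, v = 715.8·(-0.37775)/1.22305 + 246.1 = 25.0224
M3: Pc = R·M3+t = (-0.09127, -0.29693, +1.33885); u = 738.5·(-0.09127)/1.33885 + 335.3 = 284.9539, v = 715.8·(-0.29693)/1.33885 + 246.1 = 87.3480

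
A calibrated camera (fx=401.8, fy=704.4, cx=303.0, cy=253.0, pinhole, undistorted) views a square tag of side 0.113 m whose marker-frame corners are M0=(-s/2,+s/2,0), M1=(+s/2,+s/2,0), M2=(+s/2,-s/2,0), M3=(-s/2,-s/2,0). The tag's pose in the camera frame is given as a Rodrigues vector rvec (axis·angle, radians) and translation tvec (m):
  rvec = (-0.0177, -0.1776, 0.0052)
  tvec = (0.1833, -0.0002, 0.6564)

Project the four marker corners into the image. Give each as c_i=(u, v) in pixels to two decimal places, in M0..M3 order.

c0=(382.37, 314.02) c1=(447.15, 313.00) c2=(446.96, 193.57) c3=(382.37, 190.91)

Intrinsics K: fx=401.8, fy=704.4, cx=303.0, cy=253.0
Marker side s = 0.113 m; corners in marker frame (Z=0):
  M0 = (-0.0565, +0.0565, 0)
  M1 = (+0.0565, +0.0565, 0)
  M2 = (+0.0565, -0.0565, 0)
  M3 = (-0.0565, -0.0565, 0)
rvec = (-0.0177, -0.1776, 0.0052), |rvec| = θ = 0.17856 rad = 10.230°
Rodrigues: sinθ=0.17761, 1−cosθ=0.01590; R = I + sinθ·[k]× + (1−cosθ)·[k]×²:
    [+0.98426 -0.00360 -0.17670]
    [+0.00674 +0.99983 +0.01715]
    [+0.17661 -0.01807 +0.98411]
t = (0.1833, -0.0002, 0.6564) m
M0: Pc = R·M0+t = (+0.12749, +0.05591, +0.64540); u = 401.8·(+0.12749)/0.64540 + 303.0 = 382.3674, v = 704.4·(+0.05591)/0.64540 + 253.0 = 314.0206
M1: Pc = R·M1+t = (+0.23871, +0.05667, +0.66536); u = 401.8·(+0.23871)/0.66536 + 303.0 = 447.1516, v = 704.4·(+0.05667)/0.66536 + 253.0 = 312.9966
M2: Pc = R·M2+t = (+0.23911, -0.05631, +0.66740); u = 401.8·(+0.23911)/0.66740 + 303.0 = 446.9559, v = 704.4·(-0.05631)/0.66740 + 253.0 = 193.5686
M3: Pc = R·M3+t = (+0.12789, -0.05707, +0.64744); u = 401.8·(+0.12789)/0.64744 + 303.0 = 382.3700, v = 704.4·(-0.05707)/0.64744 + 253.0 = 190.9080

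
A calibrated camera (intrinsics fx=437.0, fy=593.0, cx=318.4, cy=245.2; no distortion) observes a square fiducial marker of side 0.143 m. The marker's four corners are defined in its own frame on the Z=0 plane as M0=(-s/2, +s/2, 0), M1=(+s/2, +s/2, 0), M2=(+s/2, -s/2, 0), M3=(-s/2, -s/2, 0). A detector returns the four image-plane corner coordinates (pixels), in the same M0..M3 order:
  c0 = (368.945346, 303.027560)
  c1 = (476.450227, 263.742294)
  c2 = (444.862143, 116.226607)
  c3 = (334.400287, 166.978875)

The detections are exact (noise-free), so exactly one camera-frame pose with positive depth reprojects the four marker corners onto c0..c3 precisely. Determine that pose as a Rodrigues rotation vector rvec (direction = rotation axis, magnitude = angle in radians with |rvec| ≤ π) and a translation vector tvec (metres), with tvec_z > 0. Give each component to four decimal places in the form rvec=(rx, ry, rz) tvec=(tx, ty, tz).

rvec=(0.2283, 0.2301, -0.3187) tvec=(0.1106, -0.0286, 0.5597)

Intrinsics K: fx=437.0, fy=593.0, cx=318.4, cy=245.2
Marker side s = 0.143 m; corners in marker frame (Z=0):
  M0 = (-0.0715, +0.0715, 0)
  M1 = (+0.0715, +0.0715, 0)
  M2 = (+0.0715, -0.0715, 0)
  M3 = (-0.0715, -0.0715, 0)
Detected image corners:
  c0 = (368.945346, 303.027560) px
  c1 = (476.450227, 263.742294) px
  c2 = (444.862143, 116.226607) px
  c3 = (334.400287, 166.978875) px
Planar DLT: solve 8×8 A·h = b for H (H[2,2]=1):
  H  [+574.66558 +365.44176 +404.75827]
  H  [-411.81588 +1060.19751 +214.90624]
  H  [-0.46093 +0.32959 +1.00000]
B = K⁻¹H; ‖b₁‖=1.786525, ‖b₂‖=1.786525; λ = 2/(‖b₁‖+‖b₂‖) = 0.559746, sign → tz>0 ⇒ λ=+0.559746
r₁ = λ·B[:,0] = (+0.92406,-0.28204,-0.25800); r₂ = λ·B[:,1] = (+0.33367,+0.92446,+0.18448)
r₃ = r₁×r₂ = (+0.18648,-0.25656,+0.94837); SVD([r₁ r₂ r₃]) → R = UVᵀ:
  R  [+0.92406 +0.33367 +0.18648]
  R  [-0.28204 +0.92446 -0.25656]
  R  [-0.25800 +0.18448 +0.94837]
t = (+0.11061, -0.02859, +0.55975) m
tr R = 2.796889; θ = arccos((tr R − 1)/2) = 0.454582 rad = 26.046°
axis k = ((R−Rᵀ)₃₂, (R−Rᵀ)₁₃, (R−Rᵀ)₂₁) / (2 sinθ) = (+0.502232, +0.506144, -0.701128)
rvec = θ·k = (+0.228306, +0.230084, -0.318720)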